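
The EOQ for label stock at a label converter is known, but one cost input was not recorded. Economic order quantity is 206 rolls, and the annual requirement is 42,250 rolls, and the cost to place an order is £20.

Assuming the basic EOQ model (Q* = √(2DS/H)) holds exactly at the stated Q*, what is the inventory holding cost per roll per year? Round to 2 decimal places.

Since Q* = (2DS/H)^½, squaring gives Q*²·H = 2DS.
H = 2DS / Q² = 2 × 42,250 × 20 / 206² = 39.8247

£39.82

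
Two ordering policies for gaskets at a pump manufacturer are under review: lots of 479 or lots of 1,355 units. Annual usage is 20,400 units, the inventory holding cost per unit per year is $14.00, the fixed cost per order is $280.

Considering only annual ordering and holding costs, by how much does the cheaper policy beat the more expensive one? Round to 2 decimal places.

$1,577.35

For each Q, cost = (D/Q)·S + (Q/2)·H.
TC(479) = (20,400/479)×280 + (479/2)×14 = $15,277.84
TC(1,355) = (20,400/1,355)×280 + (1,355/2)×14 = $13,700.50
Lots of 1,355 are cheaper by $1,577.35.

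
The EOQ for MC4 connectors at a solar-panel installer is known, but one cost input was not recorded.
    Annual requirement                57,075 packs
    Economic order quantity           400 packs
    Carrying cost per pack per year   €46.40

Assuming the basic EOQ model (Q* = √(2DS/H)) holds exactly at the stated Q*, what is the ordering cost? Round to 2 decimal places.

EOQ relation: Q² = 2DS/H, so rearrange for the unknown.
S = Q²H / (2D) = 400² × 46.4 / (2 × 57,075) = 65.0372

€65.04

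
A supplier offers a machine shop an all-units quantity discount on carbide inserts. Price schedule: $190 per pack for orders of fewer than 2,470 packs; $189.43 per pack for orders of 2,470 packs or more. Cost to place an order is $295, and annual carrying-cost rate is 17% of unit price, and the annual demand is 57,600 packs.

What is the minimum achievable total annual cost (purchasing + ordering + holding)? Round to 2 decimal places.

H₁ = 17%×$190 = $32.3000;  H₂ = 17%×$189.43 = $32.2031
EOQ₁ = √(2×57,600×295/32.3000) = 1,025.74  (< 2,470, feasible at tier 1)
EOQ₂ = √(2×57,600×295/32.2031) = 1,027.28  (< 2,470 → use Q = 2,470 at tier-2 price)
TC(tier 1 (EOQ₁), Q≈1,025.7) = $10,977,131.30
TC(tier 2, Q≈2,470.0) = $10,957,818.18
Minimum at tier 2: $10,957,818.18

$10,957,818.18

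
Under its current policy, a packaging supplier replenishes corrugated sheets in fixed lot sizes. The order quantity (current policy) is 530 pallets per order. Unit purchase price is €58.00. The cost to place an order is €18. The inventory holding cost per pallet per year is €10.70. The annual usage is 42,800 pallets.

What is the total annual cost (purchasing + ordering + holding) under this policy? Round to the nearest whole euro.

€2,486,689

Orders/yr = 42,800/530 = 80.755; ordering cost = 80.755 × €18 = €1,453.58
Average inventory = 530/2 = 265; holding cost = 265 × €10.7 = €2,835.50
Purchase cost = D·C = 42,800 × 58 = €2,482,400.00
Total = €1,453.58 + €2,835.50 + €2,482,400.00 = €2,486,689.08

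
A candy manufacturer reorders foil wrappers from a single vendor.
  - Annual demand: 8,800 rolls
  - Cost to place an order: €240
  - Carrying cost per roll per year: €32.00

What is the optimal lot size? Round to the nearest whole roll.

EOQ = √(2DS/H) = √(2 × 8,800 × 240 / 32)
    = √(132,000.00) ≈ 363.32

363 rolls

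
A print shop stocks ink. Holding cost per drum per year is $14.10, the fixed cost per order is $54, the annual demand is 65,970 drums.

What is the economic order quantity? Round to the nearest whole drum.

2DS/H = 2·65,970·54/14.1 = 505,302.13
EOQ = √505,302.13 ≈ 710.85

711 drums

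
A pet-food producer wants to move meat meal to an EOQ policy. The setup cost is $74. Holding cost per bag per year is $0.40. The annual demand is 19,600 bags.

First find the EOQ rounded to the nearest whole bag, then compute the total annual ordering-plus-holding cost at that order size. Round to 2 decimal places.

2DS/H = 2·19,600·74/0.4 = 7,252,000.00
EOQ = √7,252,000.00 ≈ 2,692.95 → Q = 2,693 bags
Ordering: D/Q × S = 19,600/2,693 × $74 = $538.58
Holding:  Q/2 × H = 2,693/2 × $0.4 = $538.60
Total = $538.58 + $538.60 = $1,077.18

$1,077.18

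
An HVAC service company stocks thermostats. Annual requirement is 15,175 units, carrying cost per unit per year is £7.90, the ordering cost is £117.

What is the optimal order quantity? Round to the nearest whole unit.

EOQ = √(2DS/H) = √(2 × 15,175 × 117 / 7.9)
    = √(449,487.34) ≈ 670.44

670 units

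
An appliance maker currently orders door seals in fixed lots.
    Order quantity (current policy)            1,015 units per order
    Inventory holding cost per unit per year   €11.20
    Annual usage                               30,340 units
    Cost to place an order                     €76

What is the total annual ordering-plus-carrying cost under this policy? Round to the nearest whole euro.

€7,956

Ordering: D/Q × S = 30,340/1,015 × €76 = €2,271.76
Holding:  Q/2 × H = 1,015/2 × €11.2 = €5,684.00
Total = €2,271.76 + €5,684.00 = €7,955.76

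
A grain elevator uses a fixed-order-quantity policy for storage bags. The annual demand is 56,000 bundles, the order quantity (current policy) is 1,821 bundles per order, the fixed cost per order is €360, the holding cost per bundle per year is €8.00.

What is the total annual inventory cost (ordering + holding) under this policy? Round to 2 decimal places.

Ordering: D/Q × S = 56,000/1,821 × €360 = €11,070.84
Holding:  Q/2 × H = 1,821/2 × €8 = €7,284.00
Total = €11,070.84 + €7,284.00 = €18,354.84

€18,354.84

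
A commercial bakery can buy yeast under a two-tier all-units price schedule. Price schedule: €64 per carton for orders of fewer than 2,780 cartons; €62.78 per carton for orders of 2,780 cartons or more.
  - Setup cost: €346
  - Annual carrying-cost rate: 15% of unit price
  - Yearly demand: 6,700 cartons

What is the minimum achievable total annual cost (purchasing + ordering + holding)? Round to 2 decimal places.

H₁ = 15%×€64 = €9.6000;  H₂ = 15%×€62.78 = €9.4170
EOQ₁ = √(2×6,700×346/9.6000) = 694.95  (< 2,780, feasible at tier 1)
EOQ₂ = √(2×6,700×346/9.4170) = 701.67  (< 2,780 → use Q = 2,780 at tier-2 price)
TC(tier 1 (EOQ₁), Q≈695.0) = €435,471.54
TC(tier 2, Q≈2,780.0) = €434,549.51
Minimum at tier 2: €434,549.51

€434,549.51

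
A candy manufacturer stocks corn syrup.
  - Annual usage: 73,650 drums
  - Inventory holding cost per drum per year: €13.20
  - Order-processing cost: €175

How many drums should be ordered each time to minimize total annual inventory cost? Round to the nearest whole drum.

1,397 drums

Q* = √(2·D·S / H) = √(2·73,650·175 / 13.2) = √1,952,840.9 ≈ 1,397.44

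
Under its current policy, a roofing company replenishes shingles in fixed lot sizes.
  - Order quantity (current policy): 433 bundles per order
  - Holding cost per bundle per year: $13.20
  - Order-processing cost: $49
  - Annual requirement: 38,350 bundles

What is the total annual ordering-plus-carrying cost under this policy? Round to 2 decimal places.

Orders/yr = 38,350/433 = 88.568; ordering cost = 88.568 × $49 = $4,339.84
Average inventory = 433/2 = 216.5; holding cost = 216.5 × $13.2 = $2,857.80
Total = $4,339.84 + $2,857.80 = $7,197.64

$7,197.64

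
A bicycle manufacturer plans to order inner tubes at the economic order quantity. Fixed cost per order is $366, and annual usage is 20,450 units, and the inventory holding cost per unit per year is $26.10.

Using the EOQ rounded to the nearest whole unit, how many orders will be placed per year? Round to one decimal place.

2DS/H = 2·20,450·366/26.1 = 573,540.23
EOQ = √573,540.23 ≈ 757.32 → Q = 757
N = D/Q = 20,450/757 ≈ 27.015 orders/yr

27.0 orders per year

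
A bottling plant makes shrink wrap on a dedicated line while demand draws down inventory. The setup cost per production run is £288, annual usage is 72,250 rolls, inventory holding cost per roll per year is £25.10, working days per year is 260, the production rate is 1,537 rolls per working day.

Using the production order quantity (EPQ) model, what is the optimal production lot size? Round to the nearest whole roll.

1,423 rolls

Daily demand d = 72,250/260 = 277.885; p = 1537; 1 − d/p = 0.81920
EPQ = √(2DS / (H(1 − d/p)))
    = √(2 × 72,250 × 288 / (25.1 × 0.81920)) ≈ 1,422.65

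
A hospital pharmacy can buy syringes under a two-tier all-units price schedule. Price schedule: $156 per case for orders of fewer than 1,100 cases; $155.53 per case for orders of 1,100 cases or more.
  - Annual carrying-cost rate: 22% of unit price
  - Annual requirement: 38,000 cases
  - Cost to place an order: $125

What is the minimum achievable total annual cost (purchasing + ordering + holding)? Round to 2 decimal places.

H₁ = 22%×$156 = $34.3200;  H₂ = 22%×$155.53 = $34.2166
EOQ₁ = √(2×38,000×125/34.3200) = 526.12  (< 1,100, feasible at tier 1)
EOQ₂ = √(2×38,000×125/34.2166) = 526.92  (< 1,100 → use Q = 1,100 at tier-2 price)
TC(tier 1 (EOQ₁), Q≈526.1) = $5,946,056.58
TC(tier 2, Q≈1,100.0) = $5,933,277.31
Minimum at tier 2: $5,933,277.31

$5,933,277.31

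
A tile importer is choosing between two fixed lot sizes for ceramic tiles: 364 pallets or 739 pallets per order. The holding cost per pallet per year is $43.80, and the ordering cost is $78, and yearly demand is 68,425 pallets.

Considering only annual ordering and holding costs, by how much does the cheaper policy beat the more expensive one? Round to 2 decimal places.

For each Q, cost = (D/Q)·S + (Q/2)·H.
TC(364) = (68,425/364)×78 + (364/2)×43.8 = $22,634.10
TC(739) = (68,425/739)×78 + (739/2)×43.8 = $23,406.22
|ΔTC| = |$22,634.10 − $23,406.22| = $772.12

$772.12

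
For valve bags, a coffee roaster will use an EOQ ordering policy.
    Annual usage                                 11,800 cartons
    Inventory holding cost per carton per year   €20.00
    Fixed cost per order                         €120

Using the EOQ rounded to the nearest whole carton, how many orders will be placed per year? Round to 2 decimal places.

Q* = √(2·D·S / H) = √(2·11,800·120 / 20) = √141,600.0 ≈ 376.30 → Q = 376
Orders per year = D/Q = 11,800 / 376 = 31.383

31.38 orders per year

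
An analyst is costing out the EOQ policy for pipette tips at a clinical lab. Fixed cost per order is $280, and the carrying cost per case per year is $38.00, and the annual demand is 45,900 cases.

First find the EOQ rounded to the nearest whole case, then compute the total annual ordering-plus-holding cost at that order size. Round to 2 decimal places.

$31,253.04

2DS/H = 2·45,900·280/38 = 676,421.05
EOQ = √676,421.05 ≈ 822.45 → Q = 822 cases
Ordering: D/Q × S = 45,900/822 × $280 = $15,635.04
Holding:  Q/2 × H = 822/2 × $38 = $15,618.00
Total = $15,635.04 + $15,618.00 = $31,253.04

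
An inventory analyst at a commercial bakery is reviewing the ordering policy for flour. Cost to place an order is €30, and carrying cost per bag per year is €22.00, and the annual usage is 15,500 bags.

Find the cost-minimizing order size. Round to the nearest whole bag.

2DS/H = 2·15,500·30/22 = 42,272.73
EOQ = √42,272.73 ≈ 205.60

206 bags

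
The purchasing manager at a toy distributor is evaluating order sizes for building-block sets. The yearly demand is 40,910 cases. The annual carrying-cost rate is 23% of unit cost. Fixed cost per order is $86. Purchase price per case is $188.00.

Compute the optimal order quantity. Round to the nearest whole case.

403 cases

H = i·C = 0.23 × $188 = $43.2400 per case-year
EOQ = √(2DS/H) = √(2 × 40,910 × 86 / 43.24)
    = √(162,731.73) ≈ 403.40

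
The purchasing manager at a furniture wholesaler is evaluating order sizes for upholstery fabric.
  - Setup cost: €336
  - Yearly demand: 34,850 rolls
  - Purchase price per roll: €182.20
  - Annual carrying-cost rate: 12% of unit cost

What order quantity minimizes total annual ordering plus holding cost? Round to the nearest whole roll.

1,035 rolls

H = i·C = 0.12 × €182.2 = €21.8640 per roll-year
Optimal lot size Q* = (2 × 34,850 × €336 / €21.864)^½ ≈ 1,034.95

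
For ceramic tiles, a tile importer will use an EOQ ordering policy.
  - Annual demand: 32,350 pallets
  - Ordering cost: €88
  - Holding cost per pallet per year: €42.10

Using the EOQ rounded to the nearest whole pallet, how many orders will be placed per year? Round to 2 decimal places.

87.91 orders per year

Optimal lot size Q* = (2 × 32,350 × €88 / €42.1)^½ ≈ 367.75 → Q = 368
Orders per year = D/Q = 32,350 / 368 = 87.908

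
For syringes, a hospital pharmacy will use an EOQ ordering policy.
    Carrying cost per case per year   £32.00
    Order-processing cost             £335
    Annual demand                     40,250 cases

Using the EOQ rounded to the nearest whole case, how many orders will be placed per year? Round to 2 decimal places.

Optimal lot size Q* = (2 × 40,250 × £335 / £32)^½ ≈ 918.01 → Q = 918
Orders per year = D/Q = 40,250 / 918 = 43.845

43.85 orders per year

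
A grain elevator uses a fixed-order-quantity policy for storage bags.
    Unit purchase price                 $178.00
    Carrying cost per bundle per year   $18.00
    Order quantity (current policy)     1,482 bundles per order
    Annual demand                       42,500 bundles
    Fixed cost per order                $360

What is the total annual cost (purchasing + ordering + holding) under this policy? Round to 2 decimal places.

$7,588,661.89

Ordering: D/Q × S = 42,500/1,482 × $360 = $10,323.89
Holding:  Q/2 × H = 1,482/2 × $18 = $13,338.00
Purchase cost = D·C = 42,500 × 178 = $7,565,000.00
Total = $10,323.89 + $13,338.00 + $7,565,000.00 = $7,588,661.89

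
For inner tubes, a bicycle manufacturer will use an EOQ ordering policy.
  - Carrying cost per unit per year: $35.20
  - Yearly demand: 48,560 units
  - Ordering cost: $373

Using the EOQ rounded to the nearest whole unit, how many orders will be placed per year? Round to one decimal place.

47.9 orders per year

EOQ = √(2DS/H) = √(2 × 48,560 × 373 / 35.2)
    = √(1,029,140.91) ≈ 1,014.47 → Q = 1,014
N = D/Q = 48,560/1,014 ≈ 47.890 orders/yr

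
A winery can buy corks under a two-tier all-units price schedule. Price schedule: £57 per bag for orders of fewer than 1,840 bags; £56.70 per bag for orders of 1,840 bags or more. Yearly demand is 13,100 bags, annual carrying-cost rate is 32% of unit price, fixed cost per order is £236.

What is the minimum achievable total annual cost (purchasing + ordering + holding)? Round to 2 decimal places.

H₁ = 32%×£57 = £18.2400;  H₂ = 32%×£56.70 = £18.1440
EOQ₁ = √(2×13,100×236/18.2400) = 582.23  (< 1,840, feasible at tier 1)
EOQ₂ = √(2×13,100×236/18.1440) = 583.77  (< 1,840 → use Q = 1,840 at tier-2 price)
TC(tier 1 (EOQ₁), Q≈582.2) = £757,319.87
TC(tier 2, Q≈1,840.0) = £761,142.70
Minimum at tier 1 (EOQ₁): £757,319.87

£757,319.87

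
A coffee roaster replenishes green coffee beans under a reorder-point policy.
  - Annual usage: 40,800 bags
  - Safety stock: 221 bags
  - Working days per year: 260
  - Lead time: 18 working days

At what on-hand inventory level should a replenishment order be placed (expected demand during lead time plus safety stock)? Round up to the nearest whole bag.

3,046 bags

Daily demand d = 40,800 / 260 = 156.923 bags/day
Demand during lead time = 156.923 × 18 = 2,824.62
Reorder point = 2,824.62 + 221 = 3,045.62 → round up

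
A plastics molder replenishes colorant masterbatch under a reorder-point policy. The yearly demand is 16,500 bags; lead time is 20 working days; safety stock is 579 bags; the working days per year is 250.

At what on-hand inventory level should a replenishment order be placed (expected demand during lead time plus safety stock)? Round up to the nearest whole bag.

1,899 bags

Daily demand d = 16,500 / 250 = 66.000 bags/day
Demand during lead time = 66.000 × 20 = 1,320.00
Reorder point = 1,320.00 + 579 = 1,899.00 → round up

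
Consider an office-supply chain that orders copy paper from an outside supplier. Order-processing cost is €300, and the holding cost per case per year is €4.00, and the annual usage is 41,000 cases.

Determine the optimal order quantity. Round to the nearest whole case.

2,480 cases

Optimal lot size Q* = (2 × 41,000 × €300 / €4)^½ ≈ 2,479.92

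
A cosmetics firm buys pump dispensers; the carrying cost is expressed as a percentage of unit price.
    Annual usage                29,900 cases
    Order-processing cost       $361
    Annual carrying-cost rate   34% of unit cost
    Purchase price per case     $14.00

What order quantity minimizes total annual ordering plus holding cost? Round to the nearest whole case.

2,130 cases

Carrying cost H = $14 × 34% = $4.7600/case/yr
EOQ = √(2DS/H) = √(2 × 29,900 × 361 / 4.76)
    = √(4,535,252.10) ≈ 2,129.61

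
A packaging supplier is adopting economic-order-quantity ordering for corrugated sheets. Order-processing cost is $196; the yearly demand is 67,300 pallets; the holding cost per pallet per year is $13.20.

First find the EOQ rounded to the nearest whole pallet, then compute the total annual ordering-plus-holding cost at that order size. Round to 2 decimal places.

Optimal lot size Q* = (2 × 67,300 × $196 / $13.2)^½ ≈ 1,413.72 → Q = 1,414 pallets
Annual ordering cost = (D/Q)·S = (67,300/1,414) × 196 = $9,328.71
Annual holding cost  = (Q/2)·H = (1,414/2) × 13.2 = $9,332.40
Total = $9,328.71 + $9,332.40 = $18,661.11

$18,661.11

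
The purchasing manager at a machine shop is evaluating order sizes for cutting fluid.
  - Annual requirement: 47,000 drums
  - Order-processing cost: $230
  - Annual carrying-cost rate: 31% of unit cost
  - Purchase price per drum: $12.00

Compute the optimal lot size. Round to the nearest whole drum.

Holding cost per drum per year: H = 31% × $12 = $3.7200
Optimal lot size Q* = (2 × 47,000 × $230 / $3.72)^½ ≈ 2,410.77

2,411 drums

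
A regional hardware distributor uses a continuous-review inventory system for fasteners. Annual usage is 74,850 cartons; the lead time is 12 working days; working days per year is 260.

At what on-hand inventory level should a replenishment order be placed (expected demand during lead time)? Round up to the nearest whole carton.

3,455 cartons

Daily demand d = 74,850 / 260 = 287.885 cartons/day
Demand during lead time = 287.885 × 12 = 3,454.62
Reorder point = 3,454.62 → round up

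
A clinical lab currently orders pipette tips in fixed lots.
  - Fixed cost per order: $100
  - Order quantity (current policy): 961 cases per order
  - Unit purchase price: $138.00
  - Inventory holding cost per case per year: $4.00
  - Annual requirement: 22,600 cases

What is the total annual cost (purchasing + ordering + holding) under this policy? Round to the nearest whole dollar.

$3,123,074

Ordering: D/Q × S = 22,600/961 × $100 = $2,351.72
Holding:  Q/2 × H = 961/2 × $4 = $1,922.00
Purchase cost = D·C = 22,600 × 138 = $3,118,800.00
Total = $2,351.72 + $1,922.00 + $3,118,800.00 = $3,123,073.72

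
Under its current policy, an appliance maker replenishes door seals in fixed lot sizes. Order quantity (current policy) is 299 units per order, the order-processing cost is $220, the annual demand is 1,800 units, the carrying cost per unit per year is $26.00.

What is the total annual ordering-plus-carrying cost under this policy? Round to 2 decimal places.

Annual ordering cost = (D/Q)·S = (1,800/299) × 220 = $1,324.41
Annual holding cost  = (Q/2)·H = (299/2) × 26 = $3,887.00
Total = $1,324.41 + $3,887.00 = $5,211.41

$5,211.41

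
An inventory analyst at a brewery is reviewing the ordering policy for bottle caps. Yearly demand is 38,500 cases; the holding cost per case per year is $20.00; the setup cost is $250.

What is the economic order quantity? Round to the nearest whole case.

Q* = √(2·D·S / H) = √(2·38,500·250 / 20) = √962,500.0 ≈ 981.07

981 cases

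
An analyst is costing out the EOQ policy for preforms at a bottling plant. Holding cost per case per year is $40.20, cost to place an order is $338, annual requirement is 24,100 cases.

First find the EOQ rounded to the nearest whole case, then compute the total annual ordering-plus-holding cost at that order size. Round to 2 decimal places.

Q* = √(2·D·S / H) = √(2·24,100·338 / 40.2) = √405,263.7 ≈ 636.60 → Q = 637 cases
Ordering: D/Q × S = 24,100/637 × $338 = $12,787.76
Holding:  Q/2 × H = 637/2 × $40.2 = $12,803.70
Total = $12,787.76 + $12,803.70 = $25,591.46

$25,591.46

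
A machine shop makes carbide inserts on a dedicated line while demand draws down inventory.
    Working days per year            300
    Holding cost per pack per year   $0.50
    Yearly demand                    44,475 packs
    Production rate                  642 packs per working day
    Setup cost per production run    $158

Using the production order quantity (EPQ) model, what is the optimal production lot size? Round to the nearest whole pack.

d = 44,475/300 = 148.2500 packs/day;  effective holding cost H(1 − d/p) = 0.5·(1 − 148.2500/642) = 0.38454
Q* = √(2DS / H_eff) = √(2·44,475·158 / 0.38454) ≈ 6,045.48

6,045 packs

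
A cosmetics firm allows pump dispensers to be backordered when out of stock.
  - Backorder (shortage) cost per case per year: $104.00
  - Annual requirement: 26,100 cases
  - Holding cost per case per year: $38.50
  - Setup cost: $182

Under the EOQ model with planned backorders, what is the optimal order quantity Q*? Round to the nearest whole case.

Q* = √(2DS/H) · √((H + b)/b)
   = √(2 × 26,100 × 182 / 38.5) · √((38.5 + 104) / 104)
   = 496.753 × 1.1706 ≈ 581.48

581 cases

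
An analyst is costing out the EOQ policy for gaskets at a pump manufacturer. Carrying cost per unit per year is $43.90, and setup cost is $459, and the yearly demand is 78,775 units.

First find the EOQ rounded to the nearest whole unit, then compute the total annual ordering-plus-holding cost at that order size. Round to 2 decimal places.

EOQ = √(2DS/H) = √(2 × 78,775 × 459 / 43.9)
    = √(1,647,276.77) ≈ 1,283.46 → Q = 1,283 units
Ordering: D/Q × S = 78,775/1,283 × $459 = $28,182.17
Holding:  Q/2 × H = 1,283/2 × $43.9 = $28,161.85
Total = $28,182.17 + $28,161.85 = $56,344.02

$56,344.02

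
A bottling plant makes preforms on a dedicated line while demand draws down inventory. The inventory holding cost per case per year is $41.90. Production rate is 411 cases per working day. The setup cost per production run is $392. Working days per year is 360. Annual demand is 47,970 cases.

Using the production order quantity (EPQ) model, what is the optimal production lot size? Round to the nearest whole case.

d = 47,970/360 = 133.2500 cases/day;  effective holding cost H(1 − d/p) = 41.9·(1 − 133.2500/411) = 28.31563
Q* = √(2DS / H_eff) = √(2·47,970·392 / 28.31563) ≈ 1,152.47

1,152 cases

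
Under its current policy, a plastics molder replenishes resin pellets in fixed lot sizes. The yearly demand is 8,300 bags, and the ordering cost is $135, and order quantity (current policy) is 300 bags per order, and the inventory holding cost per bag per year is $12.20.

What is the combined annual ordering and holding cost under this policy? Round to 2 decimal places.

Ordering: D/Q × S = 8,300/300 × $135 = $3,735.00
Holding:  Q/2 × H = 300/2 × $12.2 = $1,830.00
Total = $3,735.00 + $1,830.00 = $5,565.00

$5,565.00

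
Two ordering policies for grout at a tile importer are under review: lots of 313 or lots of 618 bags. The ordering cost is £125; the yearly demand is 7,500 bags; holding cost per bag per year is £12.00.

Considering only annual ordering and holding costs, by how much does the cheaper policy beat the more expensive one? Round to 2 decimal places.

£351.78

TC(Q) = (D/Q)S + (Q/2)H
TC(313) = (7,500/313)×125 + (313/2)×12 = £4,873.21
TC(618) = (7,500/618)×125 + (618/2)×12 = £5,224.99
|ΔTC| = |£4,873.21 − £5,224.99| = £351.78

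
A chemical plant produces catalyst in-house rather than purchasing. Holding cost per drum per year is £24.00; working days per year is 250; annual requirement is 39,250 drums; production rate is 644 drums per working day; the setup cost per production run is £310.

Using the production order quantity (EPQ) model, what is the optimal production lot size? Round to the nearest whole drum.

Daily demand d = 39,250/250 = 157.000; p = 644; 1 − d/p = 0.75621
EPQ = √(2DS / (H(1 − d/p)))
    = √(2 × 39,250 × 310 / (24 × 0.75621)) ≈ 1,157.95

1,158 drums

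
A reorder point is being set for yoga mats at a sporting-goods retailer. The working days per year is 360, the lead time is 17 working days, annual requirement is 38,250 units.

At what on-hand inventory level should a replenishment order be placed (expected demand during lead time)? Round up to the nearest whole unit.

1,807 units

Daily demand d = 38,250 / 360 = 106.250 units/day
Demand during lead time = 106.250 × 17 = 1,806.25
Reorder point = 1,806.25 → round up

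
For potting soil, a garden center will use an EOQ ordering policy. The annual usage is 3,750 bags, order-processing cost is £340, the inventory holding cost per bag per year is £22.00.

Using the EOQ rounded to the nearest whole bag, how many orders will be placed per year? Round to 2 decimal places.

11.03 orders per year

2DS/H = 2·3,750·340/22 = 115,909.09
EOQ = √115,909.09 ≈ 340.45 → Q = 340
N = D/Q = 3,750/340 ≈ 11.029 orders/yr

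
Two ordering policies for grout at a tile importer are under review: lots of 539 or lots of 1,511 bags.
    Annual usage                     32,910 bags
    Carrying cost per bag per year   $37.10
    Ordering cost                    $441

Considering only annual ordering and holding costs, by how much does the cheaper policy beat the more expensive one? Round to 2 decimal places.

For each Q, cost = (D/Q)·S + (Q/2)·H.
TC(539) = (32,910/539)×441 + (539/2)×37.1 = $36,924.81
TC(1,511) = (32,910/1,511)×441 + (1,511/2)×37.1 = $37,634.15
|ΔTC| = |$36,924.81 − $37,634.15| = $709.34

$709.34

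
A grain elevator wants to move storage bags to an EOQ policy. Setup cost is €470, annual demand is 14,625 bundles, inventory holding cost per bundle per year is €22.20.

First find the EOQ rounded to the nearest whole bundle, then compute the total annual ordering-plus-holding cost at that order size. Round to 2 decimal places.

EOQ = √(2DS/H) = √(2 × 14,625 × 470 / 22.2)
    = √(619,256.76) ≈ 786.93 → Q = 787 bundles
Annual ordering cost = (D/Q)·S = (14,625/787) × 470 = €8,734.12
Annual holding cost  = (Q/2)·H = (787/2) × 22.2 = €8,735.70
Total = €8,734.12 + €8,735.70 = €17,469.82

€17,469.82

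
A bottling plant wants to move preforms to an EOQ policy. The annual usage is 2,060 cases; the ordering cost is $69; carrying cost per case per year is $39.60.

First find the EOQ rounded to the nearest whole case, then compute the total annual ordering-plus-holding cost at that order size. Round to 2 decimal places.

Q* = √(2·D·S / H) = √(2·2,060·69 / 39.6) = √7,178.8 ≈ 84.73 → Q = 85 cases
Annual ordering cost = (D/Q)·S = (2,060/85) × 69 = $1,672.24
Annual holding cost  = (Q/2)·H = (85/2) × 39.6 = $1,683.00
Total = $1,672.24 + $1,683.00 = $3,355.24

$3,355.24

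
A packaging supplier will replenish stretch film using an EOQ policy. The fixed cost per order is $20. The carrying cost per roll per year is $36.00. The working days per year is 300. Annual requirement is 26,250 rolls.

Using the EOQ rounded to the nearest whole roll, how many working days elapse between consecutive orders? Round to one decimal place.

Q* = √(2·D·S / H) = √(2·26,250·20 / 36) = √29,166.7 ≈ 170.78 → Q = 171 rolls
Days between orders = 300 / (D/Q) = 300 / 153.509 ≈ 1.954

2.0 days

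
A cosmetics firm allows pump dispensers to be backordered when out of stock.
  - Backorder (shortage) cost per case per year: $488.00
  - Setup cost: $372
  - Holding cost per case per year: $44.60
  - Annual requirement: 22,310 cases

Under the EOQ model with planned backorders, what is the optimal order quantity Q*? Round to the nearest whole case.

637 cases

Q* = √(2DS/H) · √((H + b)/b)
   = √(2 × 22,310 × 372 / 44.6) · √((44.6 + 488) / 488)
   = 610.055 × 1.0447 ≈ 637.32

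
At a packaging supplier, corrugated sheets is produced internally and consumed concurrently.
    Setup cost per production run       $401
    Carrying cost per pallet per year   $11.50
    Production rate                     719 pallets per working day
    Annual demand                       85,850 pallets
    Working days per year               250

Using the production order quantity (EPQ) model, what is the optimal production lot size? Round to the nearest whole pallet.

3,385 pallets

d = 85,850/250 = 343.4000 pallets/day;  effective holding cost H(1 − d/p) = 11.5·(1 − 343.4000/719) = 6.00751
Q* = √(2DS / H_eff) = √(2·85,850·401 / 6.00751) ≈ 3,385.40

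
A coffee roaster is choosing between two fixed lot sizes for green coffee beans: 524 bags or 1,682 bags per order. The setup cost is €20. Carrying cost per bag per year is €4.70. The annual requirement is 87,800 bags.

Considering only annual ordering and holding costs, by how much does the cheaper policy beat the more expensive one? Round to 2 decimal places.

For each Q, cost = (D/Q)·S + (Q/2)·H.
TC(524) = (87,800/524)×20 + (524/2)×4.7 = €4,582.55
TC(1,682) = (87,800/1,682)×20 + (1,682/2)×4.7 = €4,996.70
Lots of 524 are cheaper by €414.15.

€414.15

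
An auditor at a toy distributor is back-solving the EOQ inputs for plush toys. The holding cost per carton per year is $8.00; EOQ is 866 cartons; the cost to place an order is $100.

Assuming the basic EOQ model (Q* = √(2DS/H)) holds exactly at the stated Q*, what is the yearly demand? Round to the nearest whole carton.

EOQ relation: Q² = 2DS/H, so rearrange for the unknown.
D = Q²H / (2S) = 866² × 8 / (2 × 100) = 29,998.24

29,998 cartons per year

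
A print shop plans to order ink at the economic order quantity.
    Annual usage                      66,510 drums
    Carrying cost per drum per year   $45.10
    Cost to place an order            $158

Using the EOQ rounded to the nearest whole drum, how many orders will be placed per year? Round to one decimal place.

EOQ = √(2DS/H) = √(2 × 66,510 × 158 / 45.1)
    = √(466,012.42) ≈ 682.65 → Q = 683
Orders per year = D/Q = 66,510 / 683 = 97.379

97.4 orders per year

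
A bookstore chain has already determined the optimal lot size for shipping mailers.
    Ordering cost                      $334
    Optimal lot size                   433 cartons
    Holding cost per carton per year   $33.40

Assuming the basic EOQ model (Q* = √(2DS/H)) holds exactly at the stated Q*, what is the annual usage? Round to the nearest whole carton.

EOQ relation: Q² = 2DS/H, so rearrange for the unknown.
D = Q²H / (2S) = 433² × 33.4 / (2 × 334) = 9,374.45

9,374 cartons per year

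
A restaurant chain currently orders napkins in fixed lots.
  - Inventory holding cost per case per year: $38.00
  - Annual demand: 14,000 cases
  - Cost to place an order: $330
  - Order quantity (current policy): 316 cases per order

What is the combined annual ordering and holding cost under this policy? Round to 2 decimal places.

$20,624.25

Orders/yr = 14,000/316 = 44.304; ordering cost = 44.304 × $330 = $14,620.25
Average inventory = 316/2 = 158; holding cost = 158 × $38 = $6,004.00
Total = $14,620.25 + $6,004.00 = $20,624.25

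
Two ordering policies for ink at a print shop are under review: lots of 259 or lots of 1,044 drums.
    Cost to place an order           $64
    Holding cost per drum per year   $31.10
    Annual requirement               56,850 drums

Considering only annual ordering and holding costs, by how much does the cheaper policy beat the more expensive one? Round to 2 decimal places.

$1,643.93

Annual cost at Q: ordering D·S/Q plus holding Q·H/2.
TC(259) = (56,850/259)×64 + (259/2)×31.1 = $18,075.33
TC(1,044) = (56,850/1,044)×64 + (1,044/2)×31.1 = $19,719.26
Cheaper: Q = 259.  Difference = $1,643.93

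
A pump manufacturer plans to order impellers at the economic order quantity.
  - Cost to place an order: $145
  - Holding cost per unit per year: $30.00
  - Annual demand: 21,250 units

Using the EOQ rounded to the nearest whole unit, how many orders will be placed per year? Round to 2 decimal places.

46.91 orders per year

Q* = √(2·D·S / H) = √(2·21,250·145 / 30) = √205,416.7 ≈ 453.23 → Q = 453
N = D/Q = 21,250/453 ≈ 46.909 orders/yr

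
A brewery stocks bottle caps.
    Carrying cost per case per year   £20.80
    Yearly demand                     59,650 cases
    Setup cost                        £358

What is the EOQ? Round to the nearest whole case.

Optimal lot size Q* = (2 × 59,650 × £358 / £20.8)^½ ≈ 1,432.95

1,433 cases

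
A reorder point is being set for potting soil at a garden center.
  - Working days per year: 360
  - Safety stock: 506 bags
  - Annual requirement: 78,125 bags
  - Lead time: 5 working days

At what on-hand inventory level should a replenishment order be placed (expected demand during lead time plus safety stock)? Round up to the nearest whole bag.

1,592 bags

Daily demand d = 78,125 / 360 = 217.014 bags/day
Demand during lead time = 217.014 × 5 = 1,085.07
Reorder point = 1,085.07 + 506 = 1,591.07 → round up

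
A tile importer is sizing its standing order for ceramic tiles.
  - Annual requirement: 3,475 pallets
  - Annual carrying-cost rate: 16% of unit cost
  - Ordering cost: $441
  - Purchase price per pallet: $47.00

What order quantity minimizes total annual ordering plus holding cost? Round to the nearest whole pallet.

Carrying cost H = $47 × 16% = $7.5200/pallet/yr
2DS/H = 2·3,475·441/7.52 = 407,573.14
EOQ = √407,573.14 ≈ 638.41

638 pallets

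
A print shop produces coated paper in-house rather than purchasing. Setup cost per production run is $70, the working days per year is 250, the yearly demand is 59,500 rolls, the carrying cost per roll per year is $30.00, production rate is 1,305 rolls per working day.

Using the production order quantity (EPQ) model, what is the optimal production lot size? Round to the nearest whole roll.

583 rolls

d = 59,500/250 = 238.0000 rolls/day;  effective holding cost H(1 − d/p) = 30·(1 − 238.0000/1305) = 24.52874
Q* = √(2DS / H_eff) = √(2·59,500·70 / 24.52874) ≈ 582.75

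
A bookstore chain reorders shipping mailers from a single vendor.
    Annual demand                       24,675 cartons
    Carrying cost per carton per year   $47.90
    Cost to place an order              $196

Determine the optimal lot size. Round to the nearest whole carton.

449 cartons

EOQ = √(2DS/H) = √(2 × 24,675 × 196 / 47.9)
    = √(201,933.19) ≈ 449.37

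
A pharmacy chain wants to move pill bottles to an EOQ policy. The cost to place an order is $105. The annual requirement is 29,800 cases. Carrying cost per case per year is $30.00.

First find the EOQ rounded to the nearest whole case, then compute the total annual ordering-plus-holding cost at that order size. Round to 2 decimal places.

EOQ = √(2DS/H) = √(2 × 29,800 × 105 / 30)
    = √(208,600.00) ≈ 456.73 → Q = 457 cases
Orders/yr = 29,800/457 = 65.208; ordering cost = 65.208 × $105 = $6,846.83
Average inventory = 457/2 = 228.5; holding cost = 228.5 × $30 = $6,855.00
Total = $6,846.83 + $6,855.00 = $13,701.83

$13,701.83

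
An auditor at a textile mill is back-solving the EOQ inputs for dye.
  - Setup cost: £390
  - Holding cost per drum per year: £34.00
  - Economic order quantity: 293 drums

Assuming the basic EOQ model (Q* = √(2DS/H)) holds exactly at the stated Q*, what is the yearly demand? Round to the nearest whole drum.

3,742 drums per year

Since Q* = (2DS/H)^½, squaring gives Q*²·H = 2DS.
D = Q²H / (2S) = 293² × 34 / (2 × 390) = 3,742.14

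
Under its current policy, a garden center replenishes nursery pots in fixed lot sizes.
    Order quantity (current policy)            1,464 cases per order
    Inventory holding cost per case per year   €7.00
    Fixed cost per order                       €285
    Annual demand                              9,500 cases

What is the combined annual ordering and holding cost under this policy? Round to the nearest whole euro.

Annual ordering cost = (D/Q)·S = (9,500/1,464) × 285 = €1,849.39
Annual holding cost  = (Q/2)·H = (1,464/2) × 7 = €5,124.00
Total = €1,849.39 + €5,124.00 = €6,973.39

€6,973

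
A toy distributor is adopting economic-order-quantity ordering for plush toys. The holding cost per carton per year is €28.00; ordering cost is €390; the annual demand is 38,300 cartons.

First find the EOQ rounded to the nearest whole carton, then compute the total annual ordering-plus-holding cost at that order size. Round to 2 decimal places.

€28,921.83

Q* = √(2·D·S / H) = √(2·38,300·390 / 28) = √1,066,928.6 ≈ 1,032.92 → Q = 1,033 cartons
Orders/yr = 38,300/1,033 = 37.076; ordering cost = 37.076 × €390 = €14,459.83
Average inventory = 1,033/2 = 516.5; holding cost = 516.5 × €28 = €14,462.00
Total = €14,459.83 + €14,462.00 = €28,921.83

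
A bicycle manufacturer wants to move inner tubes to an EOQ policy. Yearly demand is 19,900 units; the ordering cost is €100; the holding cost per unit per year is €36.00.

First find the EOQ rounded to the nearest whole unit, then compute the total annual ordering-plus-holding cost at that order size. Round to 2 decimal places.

2DS/H = 2·19,900·100/36 = 110,555.56
EOQ = √110,555.56 ≈ 332.50 → Q = 332 units
Orders/yr = 19,900/332 = 59.940; ordering cost = 59.940 × €100 = €5,993.98
Average inventory = 332/2 = 166; holding cost = 166 × €36 = €5,976.00
Total = €5,993.98 + €5,976.00 = €11,969.98

€11,969.98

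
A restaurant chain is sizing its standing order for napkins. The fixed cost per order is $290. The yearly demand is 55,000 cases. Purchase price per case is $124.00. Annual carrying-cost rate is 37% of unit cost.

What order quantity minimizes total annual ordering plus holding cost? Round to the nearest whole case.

Carrying cost H = $124 × 37% = $45.8800/case/yr
Optimal lot size Q* = (2 × 55,000 × $290 / $45.88)^½ ≈ 833.84

834 cases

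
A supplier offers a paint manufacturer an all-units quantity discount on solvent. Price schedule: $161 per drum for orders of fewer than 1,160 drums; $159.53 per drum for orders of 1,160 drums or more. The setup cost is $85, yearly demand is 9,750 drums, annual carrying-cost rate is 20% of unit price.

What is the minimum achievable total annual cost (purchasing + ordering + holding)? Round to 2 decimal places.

H₁ = 20%×$161 = $32.2000;  H₂ = 20%×$159.53 = $31.9060
EOQ₁ = √(2×9,750×85/32.2000) = 226.88  (< 1,160, feasible at tier 1)
EOQ₂ = √(2×9,750×85/31.9060) = 227.92  (< 1,160 → use Q = 1,160 at tier-2 price)
TC(tier 1 (EOQ₁), Q≈226.9) = $1,577,055.58
TC(tier 2, Q≈1,160.0) = $1,574,637.42
Minimum at tier 2: $1,574,637.42

$1,574,637.42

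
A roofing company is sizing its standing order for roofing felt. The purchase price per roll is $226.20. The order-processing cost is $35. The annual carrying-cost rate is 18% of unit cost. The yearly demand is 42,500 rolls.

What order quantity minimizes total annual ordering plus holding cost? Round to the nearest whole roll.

270 rolls

Carrying cost H = $226.2 × 18% = $40.7160/roll/yr
Optimal lot size Q* = (2 × 42,500 × $35 / $40.716)^½ ≈ 270.31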